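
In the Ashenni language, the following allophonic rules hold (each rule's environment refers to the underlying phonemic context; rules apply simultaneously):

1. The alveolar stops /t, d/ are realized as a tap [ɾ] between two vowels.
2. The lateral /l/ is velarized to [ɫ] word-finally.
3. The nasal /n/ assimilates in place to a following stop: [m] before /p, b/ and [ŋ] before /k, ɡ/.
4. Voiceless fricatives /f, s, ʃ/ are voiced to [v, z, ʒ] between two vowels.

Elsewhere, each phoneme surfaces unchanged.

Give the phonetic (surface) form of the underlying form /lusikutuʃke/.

/l/ — word-initial; rule 2 does not apply here → [l].
/u/ stays [u].
Rule 4 applies to /s/ (between /u/ and /i/: between two vowels) → [z].
/i/ — not in any rule's target class → [i].
/k/ (between /i/ and /u/) is unaffected → [k].
/u/ — not in any rule's target class → [u].
/t/ (between /u/ and /u/): between two vowels, so rule 1 applies → [ɾ].
/u/ — not in any rule's target class → [u].
/ʃ/ (between /u/ and /k/): rule 4 targets it, but not between two vowels → unchanged [ʃ].
/k/ (between /ʃ/ and /e/): no rule targets it → [k].
/e/ stays [e].

[luzikuɾuʃke]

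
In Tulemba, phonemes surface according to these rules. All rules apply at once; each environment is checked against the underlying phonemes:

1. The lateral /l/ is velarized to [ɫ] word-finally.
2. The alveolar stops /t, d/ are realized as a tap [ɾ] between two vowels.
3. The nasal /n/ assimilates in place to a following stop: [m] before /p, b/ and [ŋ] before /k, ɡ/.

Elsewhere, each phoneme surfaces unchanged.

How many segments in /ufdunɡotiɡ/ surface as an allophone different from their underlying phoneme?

2

Segments that undergo a rule: /n/ → [ŋ] (rule 3); /t/ → [ɾ] (rule 2).
All other segments surface unchanged.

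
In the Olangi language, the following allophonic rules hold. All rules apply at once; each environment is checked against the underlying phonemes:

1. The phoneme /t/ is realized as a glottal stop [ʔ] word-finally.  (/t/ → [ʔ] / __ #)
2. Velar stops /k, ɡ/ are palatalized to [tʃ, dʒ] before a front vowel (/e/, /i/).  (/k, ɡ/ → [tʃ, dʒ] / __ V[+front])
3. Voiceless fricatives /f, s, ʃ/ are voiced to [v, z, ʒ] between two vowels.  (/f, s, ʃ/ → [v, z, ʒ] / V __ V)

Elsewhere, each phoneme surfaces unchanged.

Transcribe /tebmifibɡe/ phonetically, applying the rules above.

/t/ — word-initial; rule 1 does not apply here → [t].
/e/ — not in any rule's target class → [e].
/b/ (between /e/ and /m/) is unaffected → [b].
/m/ stays [m].
/i/ stays [i].
Rule 3 applies to /f/ (between /i/ and /i/: between two vowels) → [v].
/i/ (between /f/ and /b/) is unaffected → [i].
/b/ (between /i/ and /ɡ/): no rule targets it → [b].
/ɡ/ (between /b/ and /e/): before a front vowel, so rule 2 applies → [dʒ].
/e/ (word-final): no rule targets it → [e].

[tebmivibdʒe]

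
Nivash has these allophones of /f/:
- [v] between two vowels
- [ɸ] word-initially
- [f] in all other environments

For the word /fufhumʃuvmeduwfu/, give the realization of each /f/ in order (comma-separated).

[ɸ], [f], [f]

Occurrence 1 (position 1): word-initially → [ɸ].
Occurrence 2 (position 3): no conditioning environment matches → elsewhere allophone [f].
Occurrence 3 (position 15): no conditioning environment matches → elsewhere allophone [f].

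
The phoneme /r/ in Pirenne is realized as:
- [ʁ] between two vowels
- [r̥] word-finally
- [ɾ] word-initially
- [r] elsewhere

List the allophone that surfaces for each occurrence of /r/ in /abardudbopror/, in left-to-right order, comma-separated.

Occurrence 1 (position 4): no conditioning environment matches → elsewhere allophone [r].
Occurrence 2 (position 11): no conditioning environment matches → elsewhere allophone [r].
Occurrence 3 (position 13): word-finally → [r̥].

[r], [r], [r̥]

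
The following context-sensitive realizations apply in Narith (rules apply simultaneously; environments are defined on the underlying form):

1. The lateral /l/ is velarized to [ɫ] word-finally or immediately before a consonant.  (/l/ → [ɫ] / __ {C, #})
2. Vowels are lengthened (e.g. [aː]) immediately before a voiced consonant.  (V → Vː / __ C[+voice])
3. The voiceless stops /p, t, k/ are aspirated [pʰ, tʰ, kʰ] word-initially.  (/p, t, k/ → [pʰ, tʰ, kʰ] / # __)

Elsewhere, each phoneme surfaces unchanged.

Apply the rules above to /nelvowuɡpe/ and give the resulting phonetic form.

Rule 2 applies to /e/ (between /n/ and /l/: before a voiced consonant) → [eː].
Rule 1 applies to /l/ (between /e/ and /v/: word-finally or immediately before a consonant) → [ɫ].
/o/ meets the environment for rule 2 (before a voiced consonant) → [oː].
/u/ — between /w/ and /ɡ/, before a voiced consonant — surfaces as [uː] (rule 2).
/p/ (between /ɡ/ and /e/): rule 3 targets it, but not word-initially → unchanged [p].
/e/ (word-final) fails the environment for rule 2, so it stays [e].

[neːɫvoːwuːɡpe]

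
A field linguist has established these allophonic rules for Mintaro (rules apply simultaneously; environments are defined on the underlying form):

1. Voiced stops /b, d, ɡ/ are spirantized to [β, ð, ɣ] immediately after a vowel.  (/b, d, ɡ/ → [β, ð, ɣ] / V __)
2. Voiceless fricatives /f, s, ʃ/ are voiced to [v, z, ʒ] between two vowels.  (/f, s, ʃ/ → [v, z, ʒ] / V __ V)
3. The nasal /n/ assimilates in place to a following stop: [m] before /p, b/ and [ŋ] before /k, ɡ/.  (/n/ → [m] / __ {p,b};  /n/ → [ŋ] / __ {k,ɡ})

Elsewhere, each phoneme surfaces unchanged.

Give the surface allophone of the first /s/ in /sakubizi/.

/s/ (word-initial): rule 2 targets it, but not between two vowels → unchanged [s].

[s]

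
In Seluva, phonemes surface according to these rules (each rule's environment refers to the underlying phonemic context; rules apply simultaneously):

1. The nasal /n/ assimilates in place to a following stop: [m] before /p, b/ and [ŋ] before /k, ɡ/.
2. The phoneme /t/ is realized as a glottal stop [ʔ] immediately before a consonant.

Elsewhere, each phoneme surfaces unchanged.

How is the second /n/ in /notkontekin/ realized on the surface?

[n]

/n/ (between /o/ and /t/): rule 1 targets it, but not before a labial or velar stop → unchanged [n].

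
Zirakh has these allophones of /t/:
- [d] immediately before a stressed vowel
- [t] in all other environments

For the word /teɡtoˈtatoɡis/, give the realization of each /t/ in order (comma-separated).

Occurrence 1 (position 1): no conditioning environment matches → elsewhere allophone [t].
Occurrence 2 (position 4): no conditioning environment matches → elsewhere allophone [t].
Occurrence 3 (position 6): immediately before a stressed vowel → [d].
Occurrence 4 (position 8): no conditioning environment matches → elsewhere allophone [t].

[t], [t], [d], [t]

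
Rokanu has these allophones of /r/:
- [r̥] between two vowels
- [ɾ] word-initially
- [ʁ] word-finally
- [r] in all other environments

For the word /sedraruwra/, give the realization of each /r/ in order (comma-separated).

Occurrence 1 (position 4): no conditioning environment matches → elsewhere allophone [r].
Occurrence 2 (position 6): between two vowels → [r̥].
Occurrence 3 (position 9): no conditioning environment matches → elsewhere allophone [r].

[r], [r̥], [r]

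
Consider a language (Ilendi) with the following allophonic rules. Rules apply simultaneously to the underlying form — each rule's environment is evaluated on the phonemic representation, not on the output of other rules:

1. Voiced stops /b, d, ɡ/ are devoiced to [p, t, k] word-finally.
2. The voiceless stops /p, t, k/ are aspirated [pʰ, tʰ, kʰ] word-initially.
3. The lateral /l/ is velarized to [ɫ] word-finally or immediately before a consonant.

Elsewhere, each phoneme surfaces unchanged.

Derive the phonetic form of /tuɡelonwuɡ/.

Rule 2 applies to /t/ (word-initial: word-initially) → [tʰ].
/u/ — not in any rule's target class → [u].
/ɡ/ — between /u/ and /e/; rule 1 does not apply here → [ɡ].
/e/ (between /ɡ/ and /l/): no rule targets it → [e].
/l/ (between /e/ and /o/): rule 3 targets it, but not word-finally or immediately before a consonant → unchanged [l].
/o/ (between /l/ and /n/) is unaffected → [o].
/n/ stays [n].
/w/ (between /n/ and /u/) is unaffected → [w].
/u/ stays [u].
/ɡ/ meets the environment for rule 1 (word-finally) → [k].

[tʰuɡelonwuk]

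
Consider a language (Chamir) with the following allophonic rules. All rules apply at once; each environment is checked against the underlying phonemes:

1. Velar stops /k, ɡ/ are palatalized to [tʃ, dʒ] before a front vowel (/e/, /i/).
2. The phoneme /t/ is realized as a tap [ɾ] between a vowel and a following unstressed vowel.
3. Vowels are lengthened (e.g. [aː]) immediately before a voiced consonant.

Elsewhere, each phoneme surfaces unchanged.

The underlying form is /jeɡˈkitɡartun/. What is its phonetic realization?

/j/ (word-initial): no rule targets it → [j].
Rule 3 applies to /e/ (between /j/ and /ɡ/: before a voiced consonant) → [eː].
/ɡ/ (between /e/ and /k/) fails the environment for rule 1, so it stays [ɡ].
/k/ (between /ɡ/ and /i/) occurs before a front vowel → [tʃ] by rule 1.
/i/ (between /k/ and /t/): rule 3 targets it, but not before a voiced consonant → unchanged [i].
/t/ — between /i/ and /ɡ/; rule 2 does not apply here → [t].
/ɡ/ (between /t/ and /a/) fails the environment for rule 1, so it stays [ɡ].
/a/ (between /ɡ/ and /r/) occurs before a voiced consonant → [aː] by rule 3.
/r/ (between /a/ and /t/): no rule targets it → [r].
/t/ (between /r/ and /u/): rule 2 targets it, but not between a vowel and a following unstressed vowel → unchanged [t].
Rule 3 applies to /u/ (between /t/ and /n/: before a voiced consonant) → [uː].
/n/ — not in any rule's target class → [n].

[jeːɡˈtʃitɡaːrtuːn]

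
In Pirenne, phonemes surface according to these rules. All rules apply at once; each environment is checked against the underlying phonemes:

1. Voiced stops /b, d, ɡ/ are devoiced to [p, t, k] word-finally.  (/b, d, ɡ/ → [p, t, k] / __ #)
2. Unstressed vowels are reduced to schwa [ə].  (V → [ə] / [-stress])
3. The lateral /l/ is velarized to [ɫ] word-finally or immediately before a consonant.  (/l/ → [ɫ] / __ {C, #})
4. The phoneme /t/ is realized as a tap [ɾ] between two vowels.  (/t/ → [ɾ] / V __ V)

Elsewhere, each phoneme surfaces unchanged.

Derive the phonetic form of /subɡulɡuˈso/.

[səbɡəɫɡəˈso]

/s/ stays [s].
Rule 2 applies to /u/ (between /s/ and /b/: in an unstressed syllable) → [ə].
/b/ — between /u/ and /ɡ/; rule 1 does not apply here → [b].
/ɡ/ (between /b/ and /u/) fails the environment for rule 1, so it stays [ɡ].
/u/ meets the environment for rule 2 (in an unstressed syllable) → [ə].
/l/ — between /u/ and /ɡ/, word-finally or immediately before a consonant — surfaces as [ɫ] (rule 3).
/ɡ/ (between /l/ and /u/) is in the target of rule 1 but the environment (word-finally) is not met → [ɡ].
/u/ (between /ɡ/ and /s/) occurs in an unstressed syllable → [ə] by rule 2.
/s/ (between /u/ and /o/): no rule targets it → [s].
/o/ (word-final) is in the target of rule 2 but the environment (in an unstressed syllable) is not met → [o].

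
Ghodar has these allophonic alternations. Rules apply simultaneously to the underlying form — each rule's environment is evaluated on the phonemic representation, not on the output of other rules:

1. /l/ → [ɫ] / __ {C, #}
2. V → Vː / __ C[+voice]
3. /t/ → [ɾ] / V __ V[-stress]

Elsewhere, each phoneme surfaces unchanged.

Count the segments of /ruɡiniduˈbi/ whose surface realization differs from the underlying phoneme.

Segments that undergo a rule: /u/ → [uː] (rule 2); /i/ → [iː] (rule 2); /i/ → [iː] (rule 2); /u/ → [uː] (rule 2).
All other segments surface unchanged.

4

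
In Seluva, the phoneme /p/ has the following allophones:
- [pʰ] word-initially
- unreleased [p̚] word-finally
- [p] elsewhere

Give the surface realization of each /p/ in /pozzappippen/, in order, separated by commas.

[pʰ], [p], [p], [p], [p]

Occurrence 1 (position 1): word-initially → [pʰ].
Occurrence 2 (position 6): no conditioning environment matches → elsewhere allophone [p].
Occurrence 3 (position 7): no conditioning environment matches → elsewhere allophone [p].
Occurrence 4 (position 9): no conditioning environment matches → elsewhere allophone [p].
Occurrence 5 (position 10): no conditioning environment matches → elsewhere allophone [p].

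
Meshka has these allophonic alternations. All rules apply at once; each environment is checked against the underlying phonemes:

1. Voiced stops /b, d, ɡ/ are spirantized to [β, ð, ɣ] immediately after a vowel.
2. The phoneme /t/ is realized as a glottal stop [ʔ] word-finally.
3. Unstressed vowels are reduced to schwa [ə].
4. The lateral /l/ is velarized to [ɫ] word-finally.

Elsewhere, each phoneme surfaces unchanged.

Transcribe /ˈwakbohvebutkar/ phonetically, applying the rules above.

/w/ (word-initial): no rule targets it → [w].
/a/ (between /w/ and /k/) fails the environment for rule 3, so it stays [a].
/k/ stays [k].
/b/ (between /k/ and /o/): rule 1 targets it, but not immediately after a vowel → unchanged [b].
/o/ meets the environment for rule 3 (in an unstressed syllable) → [ə].
/h/ — not in any rule's target class → [h].
/v/ stays [v].
/e/ (between /v/ and /b/) occurs in an unstressed syllable → [ə] by rule 3.
/b/ — between /e/ and /u/, immediately after a vowel — surfaces as [β] (rule 1).
/u/ (between /b/ and /t/): in an unstressed syllable, so rule 3 applies → [ə].
/t/ — between /u/ and /k/; rule 2 does not apply here → [t].
/k/ stays [k].
/a/ (between /k/ and /r/): in an unstressed syllable, so rule 3 applies → [ə].
/r/ stays [r].

[ˈwakbəhvəβətkər]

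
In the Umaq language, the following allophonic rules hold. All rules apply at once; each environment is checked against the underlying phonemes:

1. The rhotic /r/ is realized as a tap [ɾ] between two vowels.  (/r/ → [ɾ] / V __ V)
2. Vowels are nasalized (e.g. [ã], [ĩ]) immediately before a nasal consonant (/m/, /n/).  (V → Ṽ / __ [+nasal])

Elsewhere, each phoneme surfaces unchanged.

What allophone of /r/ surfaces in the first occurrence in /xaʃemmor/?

[r]

/r/ (word-final): rule 1 targets it, but not between two vowels → unchanged [r].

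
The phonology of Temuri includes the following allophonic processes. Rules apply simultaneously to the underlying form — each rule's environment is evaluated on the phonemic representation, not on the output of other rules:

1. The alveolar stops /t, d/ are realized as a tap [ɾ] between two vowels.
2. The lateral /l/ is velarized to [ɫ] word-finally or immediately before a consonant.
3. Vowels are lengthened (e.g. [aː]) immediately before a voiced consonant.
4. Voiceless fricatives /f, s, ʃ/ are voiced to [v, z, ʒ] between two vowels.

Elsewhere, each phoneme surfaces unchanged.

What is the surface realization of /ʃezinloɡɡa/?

/ʃ/ — word-initial; rule 4 does not apply here → [ʃ].
Rule 3 applies to /e/ (between /ʃ/ and /z/: before a voiced consonant) → [eː].
/z/ — not in any rule's target class → [z].
/i/ (between /z/ and /n/) occurs before a voiced consonant → [iː] by rule 3.
/n/ (between /i/ and /l/): no rule targets it → [n].
/l/ — between /n/ and /o/; rule 2 does not apply here → [l].
/o/ (between /l/ and /ɡ/): before a voiced consonant, so rule 3 applies → [oː].
/ɡ/ stays [ɡ].
/ɡ/ stays [ɡ].
/a/ — word-final; rule 3 does not apply here → [a].

[ʃeːziːnloːɡɡa]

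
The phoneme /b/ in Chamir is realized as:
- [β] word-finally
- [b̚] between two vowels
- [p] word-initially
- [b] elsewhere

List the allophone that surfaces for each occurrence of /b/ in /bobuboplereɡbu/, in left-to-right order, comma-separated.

Occurrence 1 (position 1): word-initially → [p].
Occurrence 2 (position 3): between two vowels → [b̚].
Occurrence 3 (position 5): between two vowels → [b̚].
Occurrence 4 (position 13): no conditioning environment matches → elsewhere allophone [b].

[p], [b̚], [b̚], [b]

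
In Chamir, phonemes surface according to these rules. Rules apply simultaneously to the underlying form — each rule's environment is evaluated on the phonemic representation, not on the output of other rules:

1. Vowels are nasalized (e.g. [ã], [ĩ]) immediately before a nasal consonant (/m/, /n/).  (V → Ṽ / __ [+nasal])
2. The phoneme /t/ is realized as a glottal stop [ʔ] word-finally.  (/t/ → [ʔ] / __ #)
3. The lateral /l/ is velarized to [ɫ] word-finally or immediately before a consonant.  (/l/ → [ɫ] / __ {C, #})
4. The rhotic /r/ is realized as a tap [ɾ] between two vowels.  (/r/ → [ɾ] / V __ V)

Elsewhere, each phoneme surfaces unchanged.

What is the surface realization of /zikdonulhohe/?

[zikdõnuɫhohe]

/z/ stays [z].
/i/ (between /z/ and /k/) is in the target of rule 1 but the environment (before a nasal consonant) is not met → [i].
/k/ (between /i/ and /d/): no rule targets it → [k].
/d/ (between /k/ and /o/) is unaffected → [d].
Rule 1 applies to /o/ (between /d/ and /n/: before a nasal consonant) → [õ].
/n/ stays [n].
/u/ (between /n/ and /l/) fails the environment for rule 1, so it stays [u].
/l/ (between /u/ and /h/): word-finally or immediately before a consonant, so rule 3 applies → [ɫ].
/h/ (between /l/ and /o/): no rule targets it → [h].
/o/ (between /h/ and /h/) fails the environment for rule 1, so it stays [o].
/h/ — not in any rule's target class → [h].
/e/ (word-final): rule 1 targets it, but not before a nasal consonant → unchanged [e].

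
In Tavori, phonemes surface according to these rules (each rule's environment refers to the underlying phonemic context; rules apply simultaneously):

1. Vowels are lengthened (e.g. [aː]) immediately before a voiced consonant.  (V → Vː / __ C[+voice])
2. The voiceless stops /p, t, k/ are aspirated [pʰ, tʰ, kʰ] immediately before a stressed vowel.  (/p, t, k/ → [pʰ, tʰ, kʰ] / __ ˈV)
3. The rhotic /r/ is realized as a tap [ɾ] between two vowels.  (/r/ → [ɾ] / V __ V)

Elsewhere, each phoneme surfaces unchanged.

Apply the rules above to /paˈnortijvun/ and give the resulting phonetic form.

/p/ (word-initial): rule 2 targets it, but not immediately before a stressed vowel → unchanged [p].
/a/ (between /p/ and /n/) occurs before a voiced consonant → [aː] by rule 1.
/o/ — between /n/ and /r/, before a voiced consonant — surfaces as [oː] (rule 1).
/r/ (between /o/ and /t/) is in the target of rule 3 but the environment (between two vowels) is not met → [r].
/t/ (between /r/ and /i/): rule 2 targets it, but not immediately before a stressed vowel → unchanged [t].
/i/ — between /t/ and /j/, before a voiced consonant — surfaces as [iː] (rule 1).
/u/ (between /v/ and /n/): before a voiced consonant, so rule 1 applies → [uː].

[paːˈnoːrtiːjvuːn]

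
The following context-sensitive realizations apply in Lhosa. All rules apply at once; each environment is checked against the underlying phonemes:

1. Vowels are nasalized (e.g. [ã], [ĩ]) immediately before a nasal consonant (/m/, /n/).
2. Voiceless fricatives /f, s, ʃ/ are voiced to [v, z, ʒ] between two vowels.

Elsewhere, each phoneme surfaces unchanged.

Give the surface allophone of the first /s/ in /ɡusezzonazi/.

[z]

/s/ (between /u/ and /e/) occurs between two vowels → [z] by rule 2.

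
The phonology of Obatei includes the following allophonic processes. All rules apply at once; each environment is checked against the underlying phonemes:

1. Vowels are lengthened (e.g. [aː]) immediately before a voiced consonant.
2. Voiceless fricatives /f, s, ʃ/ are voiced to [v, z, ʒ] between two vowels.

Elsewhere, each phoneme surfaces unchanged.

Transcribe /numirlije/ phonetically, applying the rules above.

[nuːmiːrliːje]

/n/ (word-initial) is unaffected → [n].
/u/ meets the environment for rule 1 (before a voiced consonant) → [uː].
/m/ (between /u/ and /i/): no rule targets it → [m].
/i/ (between /m/ and /r/) occurs before a voiced consonant → [iː] by rule 1.
/r/ (between /i/ and /l/): no rule targets it → [r].
/l/ (between /r/ and /i/) is unaffected → [l].
/i/ (between /l/ and /j/): before a voiced consonant, so rule 1 applies → [iː].
/j/ — not in any rule's target class → [j].
/e/ — word-final; rule 1 does not apply here → [e].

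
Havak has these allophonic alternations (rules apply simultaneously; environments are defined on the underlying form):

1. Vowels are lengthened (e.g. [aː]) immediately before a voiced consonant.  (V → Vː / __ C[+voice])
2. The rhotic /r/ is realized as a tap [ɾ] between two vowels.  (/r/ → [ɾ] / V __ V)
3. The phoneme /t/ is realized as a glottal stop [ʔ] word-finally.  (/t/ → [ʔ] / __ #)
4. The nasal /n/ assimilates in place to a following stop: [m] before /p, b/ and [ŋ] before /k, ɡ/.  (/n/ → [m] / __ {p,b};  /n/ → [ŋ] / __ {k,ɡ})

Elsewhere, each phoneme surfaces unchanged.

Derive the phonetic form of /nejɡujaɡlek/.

/n/ (word-initial) fails the environment for rule 4, so it stays [n].
/e/ — between /n/ and /j/, before a voiced consonant — surfaces as [eː] (rule 1).
Rule 1 applies to /u/ (between /ɡ/ and /j/: before a voiced consonant) → [uː].
/a/ (between /j/ and /ɡ/): before a voiced consonant, so rule 1 applies → [aː].
/e/ (between /l/ and /k/): rule 1 targets it, but not before a voiced consonant → unchanged [e].

[neːjɡuːjaːɡlek]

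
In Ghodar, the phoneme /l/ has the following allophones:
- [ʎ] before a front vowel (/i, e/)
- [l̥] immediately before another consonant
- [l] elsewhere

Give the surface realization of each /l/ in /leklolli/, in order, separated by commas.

Occurrence 1 (position 1): before a front vowel (/i, e/) → [ʎ].
Occurrence 2 (position 4): no conditioning environment matches → elsewhere allophone [l].
Occurrence 3 (position 6): immediately before another consonant → [l̥].
Occurrence 4 (position 7): before a front vowel (/i, e/) → [ʎ].

[ʎ], [l], [l̥], [ʎ]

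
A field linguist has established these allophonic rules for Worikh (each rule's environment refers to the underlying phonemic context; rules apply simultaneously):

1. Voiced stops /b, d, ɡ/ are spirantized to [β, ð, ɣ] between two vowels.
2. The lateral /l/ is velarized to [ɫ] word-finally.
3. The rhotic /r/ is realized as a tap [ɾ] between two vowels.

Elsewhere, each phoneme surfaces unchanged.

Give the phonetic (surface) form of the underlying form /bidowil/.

[biðowiɫ]

/b/ (word-initial): rule 1 targets it, but not between two vowels → unchanged [b].
/i/ (between /b/ and /d/): no rule targets it → [i].
Rule 1 applies to /d/ (between /i/ and /o/: between two vowels) → [ð].
/o/ — not in any rule's target class → [o].
/w/ stays [w].
/i/ (between /w/ and /l/) is unaffected → [i].
/l/ meets the environment for rule 2 (word-finally) → [ɫ].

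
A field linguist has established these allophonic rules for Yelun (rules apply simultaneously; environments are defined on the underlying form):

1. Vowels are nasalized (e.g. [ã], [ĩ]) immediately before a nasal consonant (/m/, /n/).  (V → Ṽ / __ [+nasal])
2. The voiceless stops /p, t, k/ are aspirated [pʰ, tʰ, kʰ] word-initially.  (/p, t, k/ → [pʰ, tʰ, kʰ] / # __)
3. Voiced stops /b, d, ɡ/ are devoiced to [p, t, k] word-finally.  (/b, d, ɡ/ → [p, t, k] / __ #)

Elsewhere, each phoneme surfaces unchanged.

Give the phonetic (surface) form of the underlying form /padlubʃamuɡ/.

[pʰadlubʃãmuk]

/p/ meets the environment for rule 2 (word-initially) → [pʰ].
/a/ — between /p/ and /d/; rule 1 does not apply here → [a].
/d/ (between /a/ and /l/) is in the target of rule 3 but the environment (word-finally) is not met → [d].
/l/ (between /d/ and /u/): no rule targets it → [l].
/u/ (between /l/ and /b/) is in the target of rule 1 but the environment (before a nasal consonant) is not met → [u].
/b/ (between /u/ and /ʃ/) fails the environment for rule 3, so it stays [b].
/ʃ/ (between /b/ and /a/): no rule targets it → [ʃ].
/a/ meets the environment for rule 1 (before a nasal consonant) → [ã].
/m/ (between /a/ and /u/): no rule targets it → [m].
/u/ (between /m/ and /ɡ/) is in the target of rule 1 but the environment (before a nasal consonant) is not met → [u].
/ɡ/ (word-final): word-finally, so rule 3 applies → [k].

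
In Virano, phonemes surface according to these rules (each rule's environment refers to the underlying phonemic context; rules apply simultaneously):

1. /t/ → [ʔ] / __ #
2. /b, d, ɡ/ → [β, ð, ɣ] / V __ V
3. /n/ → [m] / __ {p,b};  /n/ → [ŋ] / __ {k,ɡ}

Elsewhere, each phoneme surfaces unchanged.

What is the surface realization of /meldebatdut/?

/m/ stays [m].
/e/ stays [e].
/l/ (between /e/ and /d/) is unaffected → [l].
/d/ (between /l/ and /e/) is in the target of rule 2 but the environment (between two vowels) is not met → [d].
/e/ (between /d/ and /b/) is unaffected → [e].
/b/ — between /e/ and /a/, between two vowels — surfaces as [β] (rule 2).
/a/ stays [a].
/t/ — between /a/ and /d/; rule 1 does not apply here → [t].
/d/ (between /t/ and /u/) is in the target of rule 2 but the environment (between two vowels) is not met → [d].
/u/ — not in any rule's target class → [u].
/t/ meets the environment for rule 1 (word-finally) → [ʔ].

[meldeβatduʔ]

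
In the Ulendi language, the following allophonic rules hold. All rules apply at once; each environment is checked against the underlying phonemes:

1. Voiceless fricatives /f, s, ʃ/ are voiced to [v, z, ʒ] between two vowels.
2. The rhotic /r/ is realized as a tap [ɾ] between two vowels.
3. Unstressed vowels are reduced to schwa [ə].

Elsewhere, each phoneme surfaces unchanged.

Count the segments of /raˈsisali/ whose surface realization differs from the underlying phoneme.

5

Segments that undergo a rule: /a/ → [ə] (rule 3); /s/ → [z] (rule 1); /s/ → [z] (rule 1); /a/ → [ə] (rule 3); /i/ → [ə] (rule 3).
All other segments surface unchanged.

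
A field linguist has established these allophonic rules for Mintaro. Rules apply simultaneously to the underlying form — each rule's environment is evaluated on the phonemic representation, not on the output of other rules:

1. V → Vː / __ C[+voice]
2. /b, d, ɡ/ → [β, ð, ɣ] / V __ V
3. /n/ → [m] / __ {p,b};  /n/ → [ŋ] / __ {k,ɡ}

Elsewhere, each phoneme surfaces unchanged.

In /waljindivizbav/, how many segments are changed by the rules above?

5

Segments that undergo a rule: /a/ → [aː] (rule 1); /i/ → [iː] (rule 1); /i/ → [iː] (rule 1); /i/ → [iː] (rule 1); /a/ → [aː] (rule 1).
All other segments surface unchanged.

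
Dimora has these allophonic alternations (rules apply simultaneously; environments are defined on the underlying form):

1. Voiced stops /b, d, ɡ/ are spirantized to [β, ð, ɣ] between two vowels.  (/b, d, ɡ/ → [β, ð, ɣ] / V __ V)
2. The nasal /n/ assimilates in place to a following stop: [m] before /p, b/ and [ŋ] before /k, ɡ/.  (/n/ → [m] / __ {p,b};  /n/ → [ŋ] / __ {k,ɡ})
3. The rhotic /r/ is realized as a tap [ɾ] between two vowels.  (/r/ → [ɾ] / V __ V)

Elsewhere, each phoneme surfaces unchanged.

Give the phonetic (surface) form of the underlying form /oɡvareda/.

[oɡvaɾeða]

/o/ stays [o].
/ɡ/ — between /o/ and /v/; rule 1 does not apply here → [ɡ].
/v/ (between /ɡ/ and /a/): no rule targets it → [v].
/a/ (between /v/ and /r/) is unaffected → [a].
/r/ meets the environment for rule 3 (between two vowels) → [ɾ].
/e/ (between /r/ and /d/) is unaffected → [e].
/d/ (between /e/ and /a/): between two vowels, so rule 1 applies → [ð].
/a/ stays [a].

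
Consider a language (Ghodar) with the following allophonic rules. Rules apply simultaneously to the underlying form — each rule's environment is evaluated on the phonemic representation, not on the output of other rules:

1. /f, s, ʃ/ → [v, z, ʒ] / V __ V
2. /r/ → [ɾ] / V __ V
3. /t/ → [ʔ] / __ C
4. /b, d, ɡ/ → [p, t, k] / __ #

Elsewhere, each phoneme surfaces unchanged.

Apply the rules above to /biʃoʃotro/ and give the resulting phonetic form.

[biʒoʒoʔro]

/b/ — word-initial; rule 4 does not apply here → [b].
/i/ — not in any rule's target class → [i].
/ʃ/ meets the environment for rule 1 (between two vowels) → [ʒ].
/o/ stays [o].
/ʃ/ (between /o/ and /o/) occurs between two vowels → [ʒ] by rule 1.
/o/ (between /ʃ/ and /t/): no rule targets it → [o].
/t/ (between /o/ and /r/): immediately before a consonant, so rule 3 applies → [ʔ].
/r/ (between /t/ and /o/): rule 2 targets it, but not between two vowels → unchanged [r].
/o/ stays [o].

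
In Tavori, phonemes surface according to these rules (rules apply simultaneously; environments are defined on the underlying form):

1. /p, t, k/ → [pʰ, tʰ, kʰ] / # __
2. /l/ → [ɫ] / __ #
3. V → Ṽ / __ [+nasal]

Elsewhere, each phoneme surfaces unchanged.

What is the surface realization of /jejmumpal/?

[jejmũmpaɫ]

/j/ stays [j].
/e/ (between /j/ and /j/): rule 3 targets it, but not before a nasal consonant → unchanged [e].
/j/ (between /e/ and /m/) is unaffected → [j].
/m/ (between /j/ and /u/): no rule targets it → [m].
Rule 3 applies to /u/ (between /m/ and /m/: before a nasal consonant) → [ũ].
/m/ — not in any rule's target class → [m].
/p/ (between /m/ and /a/) is in the target of rule 1 but the environment (word-initially) is not met → [p].
/a/ — between /p/ and /l/; rule 3 does not apply here → [a].
/l/ meets the environment for rule 2 (word-finally) → [ɫ].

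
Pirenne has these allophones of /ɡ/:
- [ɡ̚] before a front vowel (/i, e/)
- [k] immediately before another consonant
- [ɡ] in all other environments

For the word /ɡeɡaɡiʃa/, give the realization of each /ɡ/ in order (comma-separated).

Occurrence 1 (position 1): before a front vowel (/i, e/) → [ɡ̚].
Occurrence 2 (position 3): no conditioning environment matches → elsewhere allophone [ɡ].
Occurrence 3 (position 5): before a front vowel (/i, e/) → [ɡ̚].

[ɡ̚], [ɡ], [ɡ̚]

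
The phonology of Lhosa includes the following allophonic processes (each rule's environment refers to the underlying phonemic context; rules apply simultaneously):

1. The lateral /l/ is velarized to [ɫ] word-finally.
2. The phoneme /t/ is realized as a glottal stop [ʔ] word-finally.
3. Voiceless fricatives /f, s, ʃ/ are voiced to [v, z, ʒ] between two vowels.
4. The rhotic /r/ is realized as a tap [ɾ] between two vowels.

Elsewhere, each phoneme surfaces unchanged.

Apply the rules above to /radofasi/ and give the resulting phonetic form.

[radovazi]

/r/ (word-initial) fails the environment for rule 4, so it stays [r].
/a/ stays [a].
/d/ stays [d].
/o/ stays [o].
/f/ (between /o/ and /a/): between two vowels, so rule 3 applies → [v].
/a/ (between /f/ and /s/): no rule targets it → [a].
/s/ — between /a/ and /i/, between two vowels — surfaces as [z] (rule 3).
/i/ stays [i].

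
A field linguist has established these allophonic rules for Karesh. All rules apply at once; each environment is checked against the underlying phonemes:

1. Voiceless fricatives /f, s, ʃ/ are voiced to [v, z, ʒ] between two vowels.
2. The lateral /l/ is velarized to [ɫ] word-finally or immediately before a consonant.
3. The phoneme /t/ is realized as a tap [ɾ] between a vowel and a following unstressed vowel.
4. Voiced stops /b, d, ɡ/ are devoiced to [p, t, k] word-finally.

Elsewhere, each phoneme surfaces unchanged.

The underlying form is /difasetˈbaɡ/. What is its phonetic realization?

/d/ (word-initial): rule 4 targets it, but not word-finally → unchanged [d].
/i/ (between /d/ and /f/): no rule targets it → [i].
/f/ (between /i/ and /a/): between two vowels, so rule 1 applies → [v].
/a/ — not in any rule's target class → [a].
/s/ meets the environment for rule 1 (between two vowels) → [z].
/e/ — not in any rule's target class → [e].
/t/ — between /e/ and /b/; rule 3 does not apply here → [t].
/b/ (between /t/ and /a/): rule 4 targets it, but not word-finally → unchanged [b].
/a/ (between /b/ and /ɡ/) is unaffected → [a].
/ɡ/ (word-final) occurs word-finally → [k] by rule 4.

[divazetˈbak]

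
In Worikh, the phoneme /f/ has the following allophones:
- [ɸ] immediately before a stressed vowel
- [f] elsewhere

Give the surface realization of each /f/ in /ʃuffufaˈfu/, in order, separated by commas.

Occurrence 1 (position 3): no conditioning environment matches → elsewhere allophone [f].
Occurrence 2 (position 4): no conditioning environment matches → elsewhere allophone [f].
Occurrence 3 (position 6): no conditioning environment matches → elsewhere allophone [f].
Occurrence 4 (position 8): immediately before a stressed vowel → [ɸ].

[f], [f], [f], [ɸ]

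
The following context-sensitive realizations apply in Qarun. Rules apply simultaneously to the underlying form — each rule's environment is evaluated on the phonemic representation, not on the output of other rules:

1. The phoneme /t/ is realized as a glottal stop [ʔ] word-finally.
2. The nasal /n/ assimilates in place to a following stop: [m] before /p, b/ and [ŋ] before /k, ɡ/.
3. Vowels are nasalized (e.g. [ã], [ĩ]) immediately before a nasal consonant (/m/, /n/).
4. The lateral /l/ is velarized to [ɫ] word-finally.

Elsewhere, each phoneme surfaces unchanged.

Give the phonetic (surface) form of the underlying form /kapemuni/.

/k/ — not in any rule's target class → [k].
/a/ (between /k/ and /p/): rule 3 targets it, but not before a nasal consonant → unchanged [a].
/p/ stays [p].
/e/ (between /p/ and /m/): before a nasal consonant, so rule 3 applies → [ẽ].
/m/ (between /e/ and /u/): no rule targets it → [m].
/u/ (between /m/ and /n/): before a nasal consonant, so rule 3 applies → [ũ].
/n/ — between /u/ and /i/; rule 2 does not apply here → [n].
/i/ (word-final) is in the target of rule 3 but the environment (before a nasal consonant) is not met → [i].

[kapẽmũni]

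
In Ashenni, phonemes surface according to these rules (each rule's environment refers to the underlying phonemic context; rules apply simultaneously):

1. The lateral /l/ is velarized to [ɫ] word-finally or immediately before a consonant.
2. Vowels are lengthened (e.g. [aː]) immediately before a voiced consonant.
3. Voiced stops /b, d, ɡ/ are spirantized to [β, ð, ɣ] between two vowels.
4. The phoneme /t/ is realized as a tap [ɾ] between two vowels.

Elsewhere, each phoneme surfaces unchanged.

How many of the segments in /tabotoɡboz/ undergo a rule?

5

Segments that undergo a rule: /a/ → [aː] (rule 2); /b/ → [β] (rule 3); /t/ → [ɾ] (rule 4); /o/ → [oː] (rule 2); /o/ → [oː] (rule 2).
All other segments surface unchanged.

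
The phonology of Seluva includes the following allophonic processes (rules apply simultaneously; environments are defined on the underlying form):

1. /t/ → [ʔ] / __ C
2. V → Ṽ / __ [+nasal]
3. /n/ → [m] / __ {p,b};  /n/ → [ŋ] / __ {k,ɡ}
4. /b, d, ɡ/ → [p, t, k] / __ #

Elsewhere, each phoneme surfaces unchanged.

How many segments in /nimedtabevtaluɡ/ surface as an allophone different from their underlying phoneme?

2

Segments that undergo a rule: /i/ → [ĩ] (rule 2); /ɡ/ → [k] (rule 4).
All other segments surface unchanged.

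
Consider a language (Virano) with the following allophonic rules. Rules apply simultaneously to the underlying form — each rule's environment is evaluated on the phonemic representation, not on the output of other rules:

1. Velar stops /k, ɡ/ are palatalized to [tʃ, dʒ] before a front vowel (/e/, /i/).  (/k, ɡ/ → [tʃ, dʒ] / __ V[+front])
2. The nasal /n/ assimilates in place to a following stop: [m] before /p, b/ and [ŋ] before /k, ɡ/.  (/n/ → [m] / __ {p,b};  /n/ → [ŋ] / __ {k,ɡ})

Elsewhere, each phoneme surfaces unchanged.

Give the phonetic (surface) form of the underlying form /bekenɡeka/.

[betʃeŋdʒeka]

Rule 1 applies to /k/ (between /e/ and /e/: before a front vowel) → [tʃ].
/n/ (between /e/ and /ɡ/): before a labial or velar stop, so rule 2 applies → [ŋ].
/ɡ/ (between /n/ and /e/): before a front vowel, so rule 1 applies → [dʒ].
/k/ (between /e/ and /a/): rule 1 targets it, but not before a front vowel → unchanged [k].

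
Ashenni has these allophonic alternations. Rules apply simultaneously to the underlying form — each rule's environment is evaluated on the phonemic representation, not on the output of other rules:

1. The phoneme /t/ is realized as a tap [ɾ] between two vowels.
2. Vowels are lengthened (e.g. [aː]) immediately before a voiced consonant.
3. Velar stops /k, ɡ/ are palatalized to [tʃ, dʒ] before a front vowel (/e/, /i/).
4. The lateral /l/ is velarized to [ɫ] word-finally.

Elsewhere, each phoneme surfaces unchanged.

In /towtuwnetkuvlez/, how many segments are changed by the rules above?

4

Segments that undergo a rule: /o/ → [oː] (rule 2); /u/ → [uː] (rule 2); /u/ → [uː] (rule 2); /e/ → [eː] (rule 2).
All other segments surface unchanged.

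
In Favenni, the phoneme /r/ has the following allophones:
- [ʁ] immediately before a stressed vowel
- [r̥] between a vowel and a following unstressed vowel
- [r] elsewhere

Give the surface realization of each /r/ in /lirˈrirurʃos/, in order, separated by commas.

[r], [ʁ], [r̥], [r]

Occurrence 1 (position 3): no conditioning environment matches → elsewhere allophone [r].
Occurrence 2 (position 4): immediately before a stressed vowel → [ʁ].
Occurrence 3 (position 6): between a vowel and a following unstressed vowel → [r̥].
Occurrence 4 (position 8): no conditioning environment matches → elsewhere allophone [r].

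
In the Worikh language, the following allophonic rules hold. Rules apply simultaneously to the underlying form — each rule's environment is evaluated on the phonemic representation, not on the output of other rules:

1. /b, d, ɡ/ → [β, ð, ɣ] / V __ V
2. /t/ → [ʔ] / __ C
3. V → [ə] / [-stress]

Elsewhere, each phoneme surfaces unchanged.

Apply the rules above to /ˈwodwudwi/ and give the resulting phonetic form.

[ˈwodwədwə]

/w/ (word-initial) is unaffected → [w].
/o/ — between /w/ and /d/; rule 3 does not apply here → [o].
/d/ (between /o/ and /w/): rule 1 targets it, but not between two vowels → unchanged [d].
/w/ (between /d/ and /u/) is unaffected → [w].
/u/ (between /w/ and /d/) occurs in an unstressed syllable → [ə] by rule 3.
/d/ (between /u/ and /w/) is in the target of rule 1 but the environment (between two vowels) is not met → [d].
/w/ (between /d/ and /i/) is unaffected → [w].
/i/ (word-final): in an unstressed syllable, so rule 3 applies → [ə].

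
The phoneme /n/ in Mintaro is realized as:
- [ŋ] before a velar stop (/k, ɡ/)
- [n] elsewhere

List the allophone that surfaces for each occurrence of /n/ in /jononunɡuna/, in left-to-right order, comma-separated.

Occurrence 1 (position 3): no conditioning environment matches → elsewhere allophone [n].
Occurrence 2 (position 5): no conditioning environment matches → elsewhere allophone [n].
Occurrence 3 (position 7): before a velar stop → [ŋ].
Occurrence 4 (position 10): no conditioning environment matches → elsewhere allophone [n].

[n], [n], [ŋ], [n]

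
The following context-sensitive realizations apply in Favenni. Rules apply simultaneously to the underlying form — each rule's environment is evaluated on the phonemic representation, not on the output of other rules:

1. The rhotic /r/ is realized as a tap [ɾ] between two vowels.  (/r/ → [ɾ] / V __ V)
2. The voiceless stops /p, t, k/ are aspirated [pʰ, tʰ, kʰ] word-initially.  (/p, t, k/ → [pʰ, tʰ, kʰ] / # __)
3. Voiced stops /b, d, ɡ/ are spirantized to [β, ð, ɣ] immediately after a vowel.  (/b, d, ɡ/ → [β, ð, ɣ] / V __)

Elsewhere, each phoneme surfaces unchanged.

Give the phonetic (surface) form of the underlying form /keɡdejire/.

[kʰeɣdejiɾe]

/k/ meets the environment for rule 2 (word-initially) → [kʰ].
/ɡ/ — between /e/ and /d/, immediately after a vowel — surfaces as [ɣ] (rule 3).
/d/ (between /ɡ/ and /e/) fails the environment for rule 3, so it stays [d].
/r/ meets the environment for rule 1 (between two vowels) → [ɾ].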